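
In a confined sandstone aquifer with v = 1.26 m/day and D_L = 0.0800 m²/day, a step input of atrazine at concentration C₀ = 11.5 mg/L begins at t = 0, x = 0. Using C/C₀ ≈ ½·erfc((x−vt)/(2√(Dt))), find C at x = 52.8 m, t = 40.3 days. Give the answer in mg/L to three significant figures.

For a continuous step input, C/C₀ ≈ ½·erfc((x−vt)/(2√(Dt))).
vt = 1.26 × 40.3 = 50.778 m and 2√(Dt) = 2√(0.0800 × 40.3) = 3.591 m.
Argument (x−vt)/(2√(Dt)) = (52.8 − 50.778)/3.591 = 0.5631; ½·erfc(0.5631) = 0.2129.
C = 11.5 × 0.2129 = 2.45 mg/L.

2.45 mg/L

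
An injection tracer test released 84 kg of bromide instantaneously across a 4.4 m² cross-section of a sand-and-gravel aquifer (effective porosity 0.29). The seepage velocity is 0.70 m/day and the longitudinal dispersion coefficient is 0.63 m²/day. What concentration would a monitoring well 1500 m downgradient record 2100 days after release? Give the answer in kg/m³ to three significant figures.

0.431 kg/m³

For an instantaneous plane source, C(x,t) = M/(n_e·A·√(4πDt)) · exp(−(x−vt)²/(4Dt)), with n_e·A the pore (flow) area.
Plume center vt = 0.70 × 2100 = 1470 m, so the well at 1500 m is 30 m downgradient of the peak.
√(4πDt) = 128.9 m, giving peak height M/(n_e·A·√(4πDt)) = 84/(0.29 × 4.4 × 128.9) = 0.5107 kg/m³.
(x−vt)²/(4Dt) = (30)²/(4 × 0.63 × 2100) = 0.1701; exp(−0.1701) = 0.8436.
C = 0.5107 × 0.8436 = 0.431 kg/m³.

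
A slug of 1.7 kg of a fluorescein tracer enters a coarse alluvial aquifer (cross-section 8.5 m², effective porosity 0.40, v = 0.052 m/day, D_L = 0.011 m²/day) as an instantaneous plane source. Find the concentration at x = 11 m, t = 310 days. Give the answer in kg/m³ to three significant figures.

0.0112 kg/m³

For an instantaneous plane source, C(x,t) = M/(n_e·A·√(4πDt)) · exp(−(x−vt)²/(4Dt)), with n_e·A the pore (flow) area.
Plume center vt = 0.052 × 310 = 16.12 m, so the well at 11 m is 5.12 m upgradient of the peak.
√(4πDt) = 6.546 m, giving peak height M/(n_e·A·√(4πDt)) = 1.7/(0.40 × 8.5 × 6.546) = 0.07638 kg/m³.
(x−vt)²/(4Dt) = (-5.12)²/(4 × 0.011 × 310) = 1.922; exp(−1.922) = 0.1463.
C = 0.07638 × 0.1463 = 0.0112 kg/m³.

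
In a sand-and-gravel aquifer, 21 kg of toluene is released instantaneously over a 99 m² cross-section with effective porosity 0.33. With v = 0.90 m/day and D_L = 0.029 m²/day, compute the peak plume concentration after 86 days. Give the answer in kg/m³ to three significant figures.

The peak of an instantaneous 1D plume sits at x = vt; there the Gaussian factor is 1 and C_max = M/(n_e·A·√(4πDt)), where n_e·A is the pore area the mass is dissolved in.
√(4πDt) = √(4π × 0.029 × 86) = 5.598 m, so C_max = 21/(0.33 × 99 × 5.598) = 0.115 kg/m³.

0.115 kg/m³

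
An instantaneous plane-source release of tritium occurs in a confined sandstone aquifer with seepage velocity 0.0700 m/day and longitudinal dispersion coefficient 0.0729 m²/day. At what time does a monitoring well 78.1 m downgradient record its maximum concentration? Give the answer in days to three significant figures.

1100 days

For the 1D instantaneous-source solution, setting ∂C/∂t = 0 at fixed x gives v²t² + 2Dt − x² = 0, so t = (√(D² + v²x²) − D)/v².
√(D² + v²x²) = √(0.0729² + 0.0700² × 78.1²) = 5.467; v² = 0.0049.
t = (5.467 − 0.0729)/0.0049 = 1100 days (vs. the pure-advection estimate x/v = 1120 d).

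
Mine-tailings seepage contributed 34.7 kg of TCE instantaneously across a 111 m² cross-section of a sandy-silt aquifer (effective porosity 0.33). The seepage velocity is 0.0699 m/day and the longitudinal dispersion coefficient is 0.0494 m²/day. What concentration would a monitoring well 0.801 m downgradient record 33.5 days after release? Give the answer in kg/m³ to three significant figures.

0.145 kg/m³

For an instantaneous plane source, C(x,t) = M/(n_e·A·√(4πDt)) · exp(−(x−vt)²/(4Dt)), with n_e·A the pore (flow) area.
Plume center vt = 0.0699 × 33.5 = 2.34165 m, so the well at 0.801 m is 1.54065 m upgradient of the peak.
√(4πDt) = 4.560 m, giving peak height M/(n_e·A·√(4πDt)) = 34.7/(0.33 × 111 × 4.560) = 0.2077 kg/m³.
(x−vt)²/(4Dt) = (-1.54065)²/(4 × 0.0494 × 33.5) = 0.3586; exp(−0.3586) = 0.6987.
C = 0.2077 × 0.6987 = 0.145 kg/m³.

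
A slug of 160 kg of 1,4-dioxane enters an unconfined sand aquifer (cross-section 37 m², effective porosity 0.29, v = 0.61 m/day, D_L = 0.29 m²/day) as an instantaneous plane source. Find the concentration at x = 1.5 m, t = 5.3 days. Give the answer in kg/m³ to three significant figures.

2.08 kg/m³

For an instantaneous plane source, C(x,t) = M/(n_e·A·√(4πDt)) · exp(−(x−vt)²/(4Dt)), with n_e·A the pore (flow) area.
Plume center vt = 0.61 × 5.3 = 3.233 m, so the well at 1.5 m is 1.733 m upgradient of the peak.
√(4πDt) = 4.395 m, giving peak height M/(n_e·A·√(4πDt)) = 160/(0.29 × 37 × 4.395) = 3.393 kg/m³.
(x−vt)²/(4Dt) = (-1.733)²/(4 × 0.29 × 5.3) = 0.4885; exp(−0.4885) = 0.6135.
C = 3.393 × 0.6135 = 2.08 kg/m³.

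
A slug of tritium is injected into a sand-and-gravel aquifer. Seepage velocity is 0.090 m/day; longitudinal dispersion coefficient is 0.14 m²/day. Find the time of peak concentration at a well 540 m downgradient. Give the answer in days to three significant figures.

5980 days

For the 1D instantaneous-source solution, setting ∂C/∂t = 0 at fixed x gives v²t² + 2Dt − x² = 0, so t = (√(D² + v²x²) − D)/v².
√(D² + v²x²) = √(0.14² + 0.090² × 540²) = 48.60; v² = 0.0081.
t = (48.60 − 0.14)/0.0081 = 5980 days (vs. the pure-advection estimate x/v = 6000 d).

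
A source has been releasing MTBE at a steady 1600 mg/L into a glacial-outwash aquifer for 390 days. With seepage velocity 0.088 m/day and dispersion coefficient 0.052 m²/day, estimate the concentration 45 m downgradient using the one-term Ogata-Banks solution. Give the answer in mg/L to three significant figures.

For a continuous step input, C/C₀ ≈ ½·erfc((x−vt)/(2√(Dt))).
vt = 0.088 × 390 = 34.32 m and 2√(Dt) = 2√(0.052 × 390) = 9.007 m.
Argument (x−vt)/(2√(Dt)) = (45 − 34.32)/9.007 = 1.186; ½·erfc(1.186) = 0.04675.
C = 1600 × 0.04675 = 74.8 mg/L.

74.8 mg/L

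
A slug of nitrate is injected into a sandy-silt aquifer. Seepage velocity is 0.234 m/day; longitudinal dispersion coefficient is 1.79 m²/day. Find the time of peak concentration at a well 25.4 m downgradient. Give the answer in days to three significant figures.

For the 1D instantaneous-source solution, setting ∂C/∂t = 0 at fixed x gives v²t² + 2Dt − x² = 0, so t = (√(D² + v²x²) − D)/v².
√(D² + v²x²) = √(1.79² + 0.234² × 25.4²) = 6.207; v² = 0.054756.
t = (6.207 − 1.79)/0.054756 = 80.7 days (vs. the pure-advection estimate x/v = 109 d).

80.7 days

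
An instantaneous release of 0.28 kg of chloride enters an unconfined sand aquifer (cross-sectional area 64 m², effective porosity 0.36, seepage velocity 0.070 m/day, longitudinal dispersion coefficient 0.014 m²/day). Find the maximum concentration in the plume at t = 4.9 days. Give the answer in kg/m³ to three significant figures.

The peak of an instantaneous 1D plume sits at x = vt; there the Gaussian factor is 1 and C_max = M/(n_e·A·√(4πDt)), where n_e·A is the pore area the mass is dissolved in.
√(4πDt) = √(4π × 0.014 × 4.9) = 0.9285 m, so C_max = 0.28/(0.36 × 64 × 0.9285) = 0.0131 kg/m³.

0.0131 kg/m³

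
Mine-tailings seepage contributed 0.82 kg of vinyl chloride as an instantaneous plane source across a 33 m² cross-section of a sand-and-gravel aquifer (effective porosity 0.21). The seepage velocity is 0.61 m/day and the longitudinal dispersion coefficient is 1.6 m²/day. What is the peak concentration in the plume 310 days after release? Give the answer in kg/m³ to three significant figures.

0.00150 kg/m³

The peak of an instantaneous 1D plume sits at x = vt; there the Gaussian factor is 1 and C_max = M/(n_e·A·√(4πDt)), where n_e·A is the pore area the mass is dissolved in.
√(4πDt) = √(4π × 1.6 × 310) = 78.95 m, so C_max = 0.82/(0.21 × 33 × 78.95) = 0.00150 kg/m³.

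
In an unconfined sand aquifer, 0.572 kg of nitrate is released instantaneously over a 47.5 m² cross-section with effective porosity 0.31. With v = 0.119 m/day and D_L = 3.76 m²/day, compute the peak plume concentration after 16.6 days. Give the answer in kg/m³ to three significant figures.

0.00139 kg/m³

The peak of an instantaneous 1D plume sits at x = vt; there the Gaussian factor is 1 and C_max = M/(n_e·A·√(4πDt)), where n_e·A is the pore area the mass is dissolved in.
√(4πDt) = √(4π × 3.76 × 16.6) = 28.01 m, so C_max = 0.572/(0.31 × 47.5 × 28.01) = 0.00139 kg/m³.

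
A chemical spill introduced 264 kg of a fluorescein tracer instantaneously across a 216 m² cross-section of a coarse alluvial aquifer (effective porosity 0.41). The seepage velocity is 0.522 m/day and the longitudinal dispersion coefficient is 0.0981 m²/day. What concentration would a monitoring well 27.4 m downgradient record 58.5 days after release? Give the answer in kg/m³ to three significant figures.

For an instantaneous plane source, C(x,t) = M/(n_e·A·√(4πDt)) · exp(−(x−vt)²/(4Dt)), with n_e·A the pore (flow) area.
Plume center vt = 0.522 × 58.5 = 30.537 m, so the well at 27.4 m is 3.137 m upgradient of the peak.
√(4πDt) = 8.492 m, giving peak height M/(n_e·A·√(4πDt)) = 264/(0.41 × 216 × 8.492) = 0.3510 kg/m³.
(x−vt)²/(4Dt) = (-3.137)²/(4 × 0.0981 × 58.5) = 0.4287; exp(−0.4287) = 0.6514.
C = 0.3510 × 0.6514 = 0.229 kg/m³.

0.229 kg/m³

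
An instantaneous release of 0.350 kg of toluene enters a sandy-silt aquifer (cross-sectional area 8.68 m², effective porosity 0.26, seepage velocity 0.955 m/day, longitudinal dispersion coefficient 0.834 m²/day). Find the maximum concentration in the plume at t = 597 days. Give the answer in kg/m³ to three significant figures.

The peak of an instantaneous 1D plume sits at x = vt; there the Gaussian factor is 1 and C_max = M/(n_e·A·√(4πDt)), where n_e·A is the pore area the mass is dissolved in.
√(4πDt) = √(4π × 0.834 × 597) = 79.10 m, so C_max = 0.350/(0.26 × 8.68 × 79.10) = 0.00196 kg/m³.

0.00196 kg/m³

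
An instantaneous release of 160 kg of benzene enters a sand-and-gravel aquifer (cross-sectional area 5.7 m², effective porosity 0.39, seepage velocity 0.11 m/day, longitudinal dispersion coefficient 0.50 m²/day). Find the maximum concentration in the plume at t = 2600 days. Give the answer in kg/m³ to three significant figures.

The peak of an instantaneous 1D plume sits at x = vt; there the Gaussian factor is 1 and C_max = M/(n_e·A·√(4πDt)), where n_e·A is the pore area the mass is dissolved in.
√(4πDt) = √(4π × 0.50 × 2600) = 127.8 m, so C_max = 160/(0.39 × 5.7 × 127.8) = 0.563 kg/m³.

0.563 kg/m³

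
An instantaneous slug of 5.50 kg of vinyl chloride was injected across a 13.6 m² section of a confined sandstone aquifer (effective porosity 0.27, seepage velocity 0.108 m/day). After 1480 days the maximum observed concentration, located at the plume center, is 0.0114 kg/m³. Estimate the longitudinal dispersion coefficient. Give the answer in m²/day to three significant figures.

0.928 m²/day

At the plume center C_max = M/(n_e·A·√(4πDt)), so D = M²/(4πt·(n_e·A·C_max)²).
n_e·A·C_max = 0.27 × 13.6 × 0.0114 = 0.04186 kg/m.
D = 5.50²/(4π × 1480 × 0.04186²) = 0.928 m²/day.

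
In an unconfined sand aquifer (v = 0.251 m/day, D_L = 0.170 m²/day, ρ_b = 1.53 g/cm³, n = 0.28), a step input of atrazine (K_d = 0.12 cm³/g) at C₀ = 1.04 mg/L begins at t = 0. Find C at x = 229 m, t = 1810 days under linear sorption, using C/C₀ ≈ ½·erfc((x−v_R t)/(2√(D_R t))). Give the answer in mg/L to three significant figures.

Retardation factor R = 1 + ρ_b·K_d/n = 1 + 1.53 × 0.12/0.28 = 1.656.
Sorption retards both mechanisms: v_R = v/R = 0.1516 m/day, D_R = D/R = 0.1027 m²/day.
v_R·t = 0.1516 × 1810 = 274.396 m; 2√(D_R t) = 27.27 m; argument = (229 − 274.396)/27.27 = -1.665.
C = C₀ × ½·erfc(-1.665) = 1.04 × 0.9907 = 1.03 mg/L.

1.03 mg/L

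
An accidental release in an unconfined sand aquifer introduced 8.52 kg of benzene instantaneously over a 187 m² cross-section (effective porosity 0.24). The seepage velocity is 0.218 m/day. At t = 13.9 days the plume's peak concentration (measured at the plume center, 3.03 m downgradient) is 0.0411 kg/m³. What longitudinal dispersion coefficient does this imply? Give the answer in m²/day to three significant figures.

At the plume center C_max = M/(n_e·A·√(4πDt)), so D = M²/(4πt·(n_e·A·C_max)²).
n_e·A·C_max = 0.24 × 187 × 0.0411 = 1.845 kg/m.
D = 8.52²/(4π × 13.9 × 1.845²) = 0.122 m²/day.

0.122 m²/day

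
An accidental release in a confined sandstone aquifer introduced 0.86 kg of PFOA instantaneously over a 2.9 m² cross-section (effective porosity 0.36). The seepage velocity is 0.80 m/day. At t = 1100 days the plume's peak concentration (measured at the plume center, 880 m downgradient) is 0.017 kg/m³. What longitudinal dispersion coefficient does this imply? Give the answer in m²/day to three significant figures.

At the plume center C_max = M/(n_e·A·√(4πDt)), so D = M²/(4πt·(n_e·A·C_max)²).
n_e·A·C_max = 0.36 × 2.9 × 0.017 = 0.01775 kg/m.
D = 0.86²/(4π × 1100 × 0.01775²) = 0.170 m²/day.

0.170 m²/day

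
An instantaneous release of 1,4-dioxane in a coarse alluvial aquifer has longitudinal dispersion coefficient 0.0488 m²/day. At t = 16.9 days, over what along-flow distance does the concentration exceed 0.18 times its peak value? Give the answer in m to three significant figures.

The plume is Gaussian with σ = √(2Dt) = √(2 × 0.0488 × 16.9) = 1.284 m.
C/C_peak = exp(−Δx²/(2σ²)) = 0.18 ⇒ Δx = σ·√(−2 ln 0.18) = 1.284 × 1.852 = 2.378 m.
Width = 2Δx = 4.76 m.

4.76 m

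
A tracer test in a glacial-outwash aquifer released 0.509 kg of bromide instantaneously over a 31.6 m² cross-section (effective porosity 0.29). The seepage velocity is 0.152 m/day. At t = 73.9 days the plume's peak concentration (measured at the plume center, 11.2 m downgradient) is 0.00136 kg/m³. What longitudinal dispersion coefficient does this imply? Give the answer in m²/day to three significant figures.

At the plume center C_max = M/(n_e·A·√(4πDt)), so D = M²/(4πt·(n_e·A·C_max)²).
n_e·A·C_max = 0.29 × 31.6 × 0.00136 = 0.01246 kg/m.
D = 0.509²/(4π × 73.9 × 0.01246²) = 1.80 m²/day.

1.80 m²/day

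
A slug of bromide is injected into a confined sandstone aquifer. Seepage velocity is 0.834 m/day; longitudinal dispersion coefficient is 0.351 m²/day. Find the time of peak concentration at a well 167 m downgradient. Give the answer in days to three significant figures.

For the 1D instantaneous-source solution, setting ∂C/∂t = 0 at fixed x gives v²t² + 2Dt − x² = 0, so t = (√(D² + v²x²) − D)/v².
√(D² + v²x²) = √(0.351² + 0.834² × 167²) = 139.3; v² = 0.695556.
t = (139.3 − 0.351)/0.695556 = 200 days (vs. the pure-advection estimate x/v = 200 d).

200 days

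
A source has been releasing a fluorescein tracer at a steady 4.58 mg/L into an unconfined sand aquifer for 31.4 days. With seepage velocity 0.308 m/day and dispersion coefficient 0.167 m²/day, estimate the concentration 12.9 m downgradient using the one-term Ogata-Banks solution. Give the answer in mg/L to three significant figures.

For a continuous step input, C/C₀ ≈ ½·erfc((x−vt)/(2√(Dt))).
vt = 0.308 × 31.4 = 9.6712 m and 2√(Dt) = 2√(0.167 × 31.4) = 4.580 m.
Argument (x−vt)/(2√(Dt)) = (12.9 − 9.6712)/4.580 = 0.7050; ½·erfc(0.7050) = 0.1594.
C = 4.58 × 0.1594 = 0.730 mg/L.

0.730 mg/L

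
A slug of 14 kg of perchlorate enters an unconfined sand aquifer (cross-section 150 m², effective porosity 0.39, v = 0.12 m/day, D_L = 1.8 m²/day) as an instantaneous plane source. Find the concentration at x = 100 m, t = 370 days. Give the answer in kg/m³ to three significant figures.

For an instantaneous plane source, C(x,t) = M/(n_e·A·√(4πDt)) · exp(−(x−vt)²/(4Dt)), with n_e·A the pore (flow) area.
Plume center vt = 0.12 × 370 = 44.4 m, so the well at 100 m is 55.6 m downgradient of the peak.
√(4πDt) = 91.48 m, giving peak height M/(n_e·A·√(4πDt)) = 14/(0.39 × 150 × 91.48) = 0.002616 kg/m³.
(x−vt)²/(4Dt) = (55.6)²/(4 × 1.8 × 370) = 1.160; exp(−1.160) = 0.3135.
C = 0.002616 × 0.3135 = 0.000820 kg/m³.

0.000820 kg/m³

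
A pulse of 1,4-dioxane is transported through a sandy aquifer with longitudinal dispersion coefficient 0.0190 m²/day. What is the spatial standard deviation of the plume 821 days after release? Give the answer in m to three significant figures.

Dispersive spreading gives a Gaussian with σ² = 2Dt; advection only shifts the center.
σ = √(2 × 0.0190 × 821) = 5.59 m.

5.59 m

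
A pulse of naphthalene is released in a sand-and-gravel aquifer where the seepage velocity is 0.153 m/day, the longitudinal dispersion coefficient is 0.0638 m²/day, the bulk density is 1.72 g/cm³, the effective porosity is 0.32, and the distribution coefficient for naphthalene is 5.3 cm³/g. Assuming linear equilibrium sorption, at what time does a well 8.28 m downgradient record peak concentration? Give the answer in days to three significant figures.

1520 days

Retardation factor R = 1 + ρ_b·K_d/n = 1 + 1.72 × 5.3/0.32 = 29.49.
Sorption retards both mechanisms: v_R = v/R = 0.005188 m/day, D_R = D/R = 0.002163 m²/day.
Peak time from v_R²t² + 2D_R t − x² = 0: t = (√(D_R² + v_R²x²) − D_R)/v_R².
√(D_R² + v_R²x²) = √(0.002163² + 0.005188² × 8.28²) = 0.04301; v_R² = 2.692e-05.
t = (0.04301 − 0.002163)/2.692e-05 = 1520 days.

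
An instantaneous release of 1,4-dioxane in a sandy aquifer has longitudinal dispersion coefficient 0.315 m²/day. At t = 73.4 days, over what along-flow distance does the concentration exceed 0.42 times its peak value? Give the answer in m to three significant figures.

The plume is Gaussian with σ = √(2Dt) = √(2 × 0.315 × 73.4) = 6.800 m.
C/C_peak = exp(−Δx²/(2σ²)) = 0.42 ⇒ Δx = σ·√(−2 ln 0.42) = 6.800 × 1.317 = 8.956 m.
Width = 2Δx = 17.9 m.

17.9 m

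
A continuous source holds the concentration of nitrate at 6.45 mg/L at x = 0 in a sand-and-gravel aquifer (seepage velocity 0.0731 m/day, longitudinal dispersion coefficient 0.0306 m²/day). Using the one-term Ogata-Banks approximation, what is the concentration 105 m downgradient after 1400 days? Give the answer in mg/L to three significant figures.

For a continuous step input, C/C₀ ≈ ½·erfc((x−vt)/(2√(Dt))).
vt = 0.0731 × 1400 = 102.34 m and 2√(Dt) = 2√(0.0306 × 1400) = 13.09 m.
Argument (x−vt)/(2√(Dt)) = (105 − 102.34)/13.09 = 0.2032; ½·erfc(0.2032) = 0.3869.
C = 6.45 × 0.3869 = 2.50 mg/L.

2.50 mg/L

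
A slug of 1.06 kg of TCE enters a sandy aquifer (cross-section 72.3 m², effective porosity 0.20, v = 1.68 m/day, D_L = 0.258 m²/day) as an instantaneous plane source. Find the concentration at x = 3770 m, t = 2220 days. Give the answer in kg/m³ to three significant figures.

For an instantaneous plane source, C(x,t) = M/(n_e·A·√(4πDt)) · exp(−(x−vt)²/(4Dt)), with n_e·A the pore (flow) area.
Plume center vt = 1.68 × 2220 = 3729.6 m, so the well at 3770 m is 40.4 m downgradient of the peak.
√(4πDt) = 84.84 m, giving peak height M/(n_e·A·√(4πDt)) = 1.06/(0.20 × 72.3 × 84.84) = 0.0008640 kg/m³.
(x−vt)²/(4Dt) = (40.4)²/(4 × 0.258 × 2220) = 0.7124; exp(−0.7124) = 0.4905.
C = 0.0008640 × 0.4905 = 0.000424 kg/m³.

0.000424 kg/m³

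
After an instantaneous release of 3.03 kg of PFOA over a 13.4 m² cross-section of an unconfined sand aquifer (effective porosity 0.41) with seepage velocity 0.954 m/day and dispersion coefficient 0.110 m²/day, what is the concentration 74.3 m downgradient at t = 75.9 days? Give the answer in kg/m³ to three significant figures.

0.0484 kg/m³

For an instantaneous plane source, C(x,t) = M/(n_e·A·√(4πDt)) · exp(−(x−vt)²/(4Dt)), with n_e·A the pore (flow) area.
Plume center vt = 0.954 × 75.9 = 72.4086 m, so the well at 74.3 m is 1.8914 m downgradient of the peak.
√(4πDt) = 10.24 m, giving peak height M/(n_e·A·√(4πDt)) = 3.03/(0.41 × 13.4 × 10.24) = 0.05386 kg/m³.
(x−vt)²/(4Dt) = (1.8914)²/(4 × 0.110 × 75.9) = 0.1071; exp(−0.1071) = 0.8984.
C = 0.05386 × 0.8984 = 0.0484 kg/m³.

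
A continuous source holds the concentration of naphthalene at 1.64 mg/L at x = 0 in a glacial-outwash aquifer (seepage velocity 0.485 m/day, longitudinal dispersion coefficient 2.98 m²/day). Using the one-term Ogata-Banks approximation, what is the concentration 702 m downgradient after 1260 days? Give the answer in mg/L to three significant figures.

0.241 mg/L

For a continuous step input, C/C₀ ≈ ½·erfc((x−vt)/(2√(Dt))).
vt = 0.485 × 1260 = 611.1 m and 2√(Dt) = 2√(2.98 × 1260) = 122.6 m.
Argument (x−vt)/(2√(Dt)) = (702 − 611.1)/122.6 = 0.7414; ½·erfc(0.7414) = 0.1472.
C = 1.64 × 0.1472 = 0.241 mg/L.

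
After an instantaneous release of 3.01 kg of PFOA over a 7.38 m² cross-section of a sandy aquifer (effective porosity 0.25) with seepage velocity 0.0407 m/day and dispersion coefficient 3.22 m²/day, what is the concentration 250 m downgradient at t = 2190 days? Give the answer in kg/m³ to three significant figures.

0.00219 kg/m³

For an instantaneous plane source, C(x,t) = M/(n_e·A·√(4πDt)) · exp(−(x−vt)²/(4Dt)), with n_e·A the pore (flow) area.
Plume center vt = 0.0407 × 2190 = 89.133 m, so the well at 250 m is 160.867 m downgradient of the peak.
√(4πDt) = 297.7 m, giving peak height M/(n_e·A·√(4πDt)) = 3.01/(0.25 × 7.38 × 297.7) = 0.005480 kg/m³.
(x−vt)²/(4Dt) = (160.867)²/(4 × 3.22 × 2190) = 0.9174; exp(−0.9174) = 0.3996.
C = 0.005480 × 0.3996 = 0.00219 kg/m³.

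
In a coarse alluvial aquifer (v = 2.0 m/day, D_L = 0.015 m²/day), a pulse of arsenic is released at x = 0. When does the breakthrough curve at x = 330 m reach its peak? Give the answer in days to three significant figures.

165 days

For the 1D instantaneous-source solution, setting ∂C/∂t = 0 at fixed x gives v²t² + 2Dt − x² = 0, so t = (√(D² + v²x²) − D)/v².
√(D² + v²x²) = √(0.015² + 2.0² × 330²) = 660.0; v² = 4.
t = (660.0 − 0.015)/4 = 165 days (vs. the pure-advection estimate x/v = 165 d).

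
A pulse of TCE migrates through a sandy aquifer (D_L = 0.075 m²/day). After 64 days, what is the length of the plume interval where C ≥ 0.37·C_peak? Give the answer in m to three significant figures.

8.74 m

The plume is Gaussian with σ = √(2Dt) = √(2 × 0.075 × 64) = 3.098 m.
C/C_peak = exp(−Δx²/(2σ²)) = 0.37 ⇒ Δx = σ·√(−2 ln 0.37) = 3.098 × 1.410 = 4.368 m.
Width = 2Δx = 8.74 m.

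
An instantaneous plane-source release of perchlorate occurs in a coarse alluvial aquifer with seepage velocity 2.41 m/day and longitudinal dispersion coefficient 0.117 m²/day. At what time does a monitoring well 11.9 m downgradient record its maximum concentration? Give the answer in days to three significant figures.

4.92 days

For the 1D instantaneous-source solution, setting ∂C/∂t = 0 at fixed x gives v²t² + 2Dt − x² = 0, so t = (√(D² + v²x²) − D)/v².
√(D² + v²x²) = √(0.117² + 2.41² × 11.9²) = 28.68; v² = 5.8081.
t = (28.68 − 0.117)/5.8081 = 4.92 days (vs. the pure-advection estimate x/v = 4.94 d).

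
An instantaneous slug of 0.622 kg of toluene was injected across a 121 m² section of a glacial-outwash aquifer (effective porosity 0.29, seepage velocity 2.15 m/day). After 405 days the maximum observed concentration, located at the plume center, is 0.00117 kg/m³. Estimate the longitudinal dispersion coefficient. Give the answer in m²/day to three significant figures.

0.0451 m²/day

At the plume center C_max = M/(n_e·A·√(4πDt)), so D = M²/(4πt·(n_e·A·C_max)²).
n_e·A·C_max = 0.29 × 121 × 0.00117 = 0.04106 kg/m.
D = 0.622²/(4π × 405 × 0.04106²) = 0.0451 m²/day.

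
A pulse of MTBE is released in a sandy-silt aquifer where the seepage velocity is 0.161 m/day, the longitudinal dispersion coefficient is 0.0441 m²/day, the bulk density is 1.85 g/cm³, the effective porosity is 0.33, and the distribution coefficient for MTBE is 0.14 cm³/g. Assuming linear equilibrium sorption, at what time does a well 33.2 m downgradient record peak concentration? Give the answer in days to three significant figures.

Retardation factor R = 1 + ρ_b·K_d/n = 1 + 1.85 × 0.14/0.33 = 1.785.
Sorption retards both mechanisms: v_R = v/R = 0.09020 m/day, D_R = D/R = 0.02471 m²/day.
Peak time from v_R²t² + 2D_R t − x² = 0: t = (√(D_R² + v_R²x²) − D_R)/v_R².
√(D_R² + v_R²x²) = √(0.02471² + 0.09020² × 33.2²) = 2.995; v_R² = 0.008136.
t = (2.995 − 0.02471)/0.008136 = 365 days.

365 days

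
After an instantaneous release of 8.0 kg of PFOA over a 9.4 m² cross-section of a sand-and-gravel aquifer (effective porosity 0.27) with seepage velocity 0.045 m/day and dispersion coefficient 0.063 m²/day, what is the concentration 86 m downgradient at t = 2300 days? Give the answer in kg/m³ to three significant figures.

For an instantaneous plane source, C(x,t) = M/(n_e·A·√(4πDt)) · exp(−(x−vt)²/(4Dt)), with n_e·A the pore (flow) area.
Plume center vt = 0.045 × 2300 = 103.5 m, so the well at 86 m is 17.5 m upgradient of the peak.
√(4πDt) = 42.67 m, giving peak height M/(n_e·A·√(4πDt)) = 8.0/(0.27 × 9.4 × 42.67) = 0.07387 kg/m³.
(x−vt)²/(4Dt) = (-17.5)²/(4 × 0.063 × 2300) = 0.5284; exp(−0.5284) = 0.5895.
C = 0.07387 × 0.5895 = 0.0435 kg/m³.

0.0435 kg/m³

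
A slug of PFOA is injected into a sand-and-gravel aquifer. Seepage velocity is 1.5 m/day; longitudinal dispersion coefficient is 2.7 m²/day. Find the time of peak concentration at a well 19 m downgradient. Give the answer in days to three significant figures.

11.5 days

For the 1D instantaneous-source solution, setting ∂C/∂t = 0 at fixed x gives v²t² + 2Dt − x² = 0, so t = (√(D² + v²x²) − D)/v².
√(D² + v²x²) = √(2.7² + 1.5² × 19²) = 28.63; v² = 2.25.
t = (28.63 − 2.7)/2.25 = 11.5 days (vs. the pure-advection estimate x/v = 12.7 d).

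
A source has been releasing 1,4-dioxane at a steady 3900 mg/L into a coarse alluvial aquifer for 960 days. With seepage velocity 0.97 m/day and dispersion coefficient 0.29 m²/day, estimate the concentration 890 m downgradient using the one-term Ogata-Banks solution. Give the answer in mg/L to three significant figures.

For a continuous step input, C/C₀ ≈ ½·erfc((x−vt)/(2√(Dt))).
vt = 0.97 × 960 = 931.2 m and 2√(Dt) = 2√(0.29 × 960) = 33.37 m.
Argument (x−vt)/(2√(Dt)) = (890 − 931.2)/33.37 = -1.235; ½·erfc(-1.235) = 0.9596.
C = 3900 × 0.9596 = 3740 mg/L.

3740 mg/L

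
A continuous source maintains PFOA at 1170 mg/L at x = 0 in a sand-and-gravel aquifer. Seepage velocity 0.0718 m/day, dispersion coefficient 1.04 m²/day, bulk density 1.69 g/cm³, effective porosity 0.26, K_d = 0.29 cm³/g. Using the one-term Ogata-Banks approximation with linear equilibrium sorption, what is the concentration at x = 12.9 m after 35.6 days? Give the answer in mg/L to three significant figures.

Retardation factor R = 1 + ρ_b·K_d/n = 1 + 1.69 × 0.29/0.26 = 2.885.
Sorption retards both mechanisms: v_R = v/R = 0.02489 m/day, D_R = D/R = 0.3605 m²/day.
v_R·t = 0.02489 × 35.6 = 0.886084 m; 2√(D_R t) = 7.165 m; argument = (12.9 − 0.886084)/7.165 = 1.677.
C = C₀ × ½·erfc(1.677) = 1170 × 0.008855 = 10.4 mg/L.

10.4 mg/L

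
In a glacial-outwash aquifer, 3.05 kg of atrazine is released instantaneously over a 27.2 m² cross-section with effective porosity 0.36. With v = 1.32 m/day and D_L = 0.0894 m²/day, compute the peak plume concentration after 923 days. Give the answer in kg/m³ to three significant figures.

The peak of an instantaneous 1D plume sits at x = vt; there the Gaussian factor is 1 and C_max = M/(n_e·A·√(4πDt)), where n_e·A is the pore area the mass is dissolved in.
√(4πDt) = √(4π × 0.0894 × 923) = 32.20 m, so C_max = 3.05/(0.36 × 27.2 × 32.20) = 0.00967 kg/m³.

0.00967 kg/m³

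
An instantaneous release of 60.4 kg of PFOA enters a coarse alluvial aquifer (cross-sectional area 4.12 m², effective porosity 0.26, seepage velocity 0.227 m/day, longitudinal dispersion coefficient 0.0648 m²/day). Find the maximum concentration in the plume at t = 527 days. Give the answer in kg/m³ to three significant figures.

The peak of an instantaneous 1D plume sits at x = vt; there the Gaussian factor is 1 and C_max = M/(n_e·A·√(4πDt)), where n_e·A is the pore area the mass is dissolved in.
√(4πDt) = √(4π × 0.0648 × 527) = 20.72 m, so C_max = 60.4/(0.26 × 4.12 × 20.72) = 2.72 kg/m³.

2.72 kg/m³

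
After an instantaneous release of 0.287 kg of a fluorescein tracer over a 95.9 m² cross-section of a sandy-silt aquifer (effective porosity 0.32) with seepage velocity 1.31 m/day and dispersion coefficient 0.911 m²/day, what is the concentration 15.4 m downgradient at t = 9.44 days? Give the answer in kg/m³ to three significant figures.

0.000688 kg/m³

For an instantaneous plane source, C(x,t) = M/(n_e·A·√(4πDt)) · exp(−(x−vt)²/(4Dt)), with n_e·A the pore (flow) area.
Plume center vt = 1.31 × 9.44 = 12.3664 m, so the well at 15.4 m is 3.0336 m downgradient of the peak.
√(4πDt) = 10.40 m, giving peak height M/(n_e·A·√(4πDt)) = 0.287/(0.32 × 95.9 × 10.40) = 0.0008992 kg/m³.
(x−vt)²/(4Dt) = (3.0336)²/(4 × 0.911 × 9.44) = 0.2675; exp(−0.2675) = 0.7653.
C = 0.0008992 × 0.7653 = 0.000688 kg/m³.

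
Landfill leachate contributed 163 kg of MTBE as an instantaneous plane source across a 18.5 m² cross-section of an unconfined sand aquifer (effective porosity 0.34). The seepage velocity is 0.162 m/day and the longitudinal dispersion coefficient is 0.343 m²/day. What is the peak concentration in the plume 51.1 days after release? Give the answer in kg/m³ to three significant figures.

The peak of an instantaneous 1D plume sits at x = vt; there the Gaussian factor is 1 and C_max = M/(n_e·A·√(4πDt)), where n_e·A is the pore area the mass is dissolved in.
√(4πDt) = √(4π × 0.343 × 51.1) = 14.84 m, so C_max = 163/(0.34 × 18.5 × 14.84) = 1.75 kg/m³.

1.75 kg/m³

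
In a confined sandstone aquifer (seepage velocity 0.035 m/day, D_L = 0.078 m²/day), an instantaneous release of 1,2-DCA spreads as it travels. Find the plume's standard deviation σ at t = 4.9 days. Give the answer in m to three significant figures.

Dispersive spreading gives a Gaussian with σ² = 2Dt; advection only shifts the center.
σ = √(2 × 0.078 × 4.9) = 0.874 m.

0.874 m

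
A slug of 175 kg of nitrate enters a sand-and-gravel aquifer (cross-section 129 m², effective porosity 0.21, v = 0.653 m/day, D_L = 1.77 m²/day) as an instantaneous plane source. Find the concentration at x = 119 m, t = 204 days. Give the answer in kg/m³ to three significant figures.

0.0834 kg/m³

For an instantaneous plane source, C(x,t) = M/(n_e·A·√(4πDt)) · exp(−(x−vt)²/(4Dt)), with n_e·A the pore (flow) area.
Plume center vt = 0.653 × 204 = 133.212 m, so the well at 119 m is 14.212 m upgradient of the peak.
√(4πDt) = 67.36 m, giving peak height M/(n_e·A·√(4πDt)) = 175/(0.21 × 129 × 67.36) = 0.09590 kg/m³.
(x−vt)²/(4Dt) = (-14.212)²/(4 × 1.77 × 204) = 0.1398; exp(−0.1398) = 0.8695.
C = 0.09590 × 0.8695 = 0.0834 kg/m³.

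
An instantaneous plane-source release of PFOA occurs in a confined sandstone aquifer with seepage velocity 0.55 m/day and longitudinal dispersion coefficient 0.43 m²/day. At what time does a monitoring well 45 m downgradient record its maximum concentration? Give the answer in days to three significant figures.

For the 1D instantaneous-source solution, setting ∂C/∂t = 0 at fixed x gives v²t² + 2Dt − x² = 0, so t = (√(D² + v²x²) − D)/v².
√(D² + v²x²) = √(0.43² + 0.55² × 45²) = 24.75; v² = 0.3025.
t = (24.75 − 0.43)/0.3025 = 80.4 days (vs. the pure-advection estimate x/v = 81.8 d).

80.4 days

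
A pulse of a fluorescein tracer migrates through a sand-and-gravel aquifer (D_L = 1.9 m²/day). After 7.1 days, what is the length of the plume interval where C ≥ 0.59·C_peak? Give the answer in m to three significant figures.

10.7 m

The plume is Gaussian with σ = √(2Dt) = √(2 × 1.9 × 7.1) = 5.194 m.
C/C_peak = exp(−Δx²/(2σ²)) = 0.59 ⇒ Δx = σ·√(−2 ln 0.59) = 5.194 × 1.027 = 5.334 m.
Width = 2Δx = 10.7 m.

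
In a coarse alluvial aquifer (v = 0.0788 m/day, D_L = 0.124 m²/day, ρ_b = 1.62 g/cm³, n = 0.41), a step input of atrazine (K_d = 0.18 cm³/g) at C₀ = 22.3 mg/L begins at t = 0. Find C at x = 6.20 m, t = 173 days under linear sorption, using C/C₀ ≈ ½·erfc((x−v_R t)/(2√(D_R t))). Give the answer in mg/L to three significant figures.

14.2 mg/L

Retardation factor R = 1 + ρ_b·K_d/n = 1 + 1.62 × 0.18/0.41 = 1.711.
Sorption retards both mechanisms: v_R = v/R = 0.04605 m/day, D_R = D/R = 0.07247 m²/day.
v_R·t = 0.04605 × 173 = 7.96665 m; 2√(D_R t) = 7.082 m; argument = (6.20 − 7.96665)/7.082 = -0.2495.
C = C₀ × ½·erfc(-0.2495) = 22.3 × 0.6379 = 14.2 mg/L.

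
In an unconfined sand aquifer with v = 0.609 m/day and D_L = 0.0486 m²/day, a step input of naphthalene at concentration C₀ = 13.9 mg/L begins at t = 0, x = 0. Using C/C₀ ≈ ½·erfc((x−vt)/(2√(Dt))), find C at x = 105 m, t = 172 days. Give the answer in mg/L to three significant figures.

For a continuous step input, C/C₀ ≈ ½·erfc((x−vt)/(2√(Dt))).
vt = 0.609 × 172 = 104.748 m and 2√(Dt) = 2√(0.0486 × 172) = 5.782 m.
Argument (x−vt)/(2√(Dt)) = (105 − 104.748)/5.782 = 0.04358; ½·erfc(0.04358) = 0.4754.
C = 13.9 × 0.4754 = 6.61 mg/L.

6.61 mg/L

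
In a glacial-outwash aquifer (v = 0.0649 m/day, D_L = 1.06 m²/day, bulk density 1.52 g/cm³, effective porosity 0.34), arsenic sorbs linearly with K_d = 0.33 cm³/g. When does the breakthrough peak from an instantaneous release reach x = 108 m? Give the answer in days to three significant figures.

Retardation factor R = 1 + ρ_b·K_d/n = 1 + 1.52 × 0.33/0.34 = 2.475.
Sorption retards both mechanisms: v_R = v/R = 0.02622 m/day, D_R = D/R = 0.4283 m²/day.
Peak time from v_R²t² + 2D_R t − x² = 0: t = (√(D_R² + v_R²x²) − D_R)/v_R².
√(D_R² + v_R²x²) = √(0.4283² + 0.02622² × 108²) = 2.864; v_R² = 0.0006875.
t = (2.864 − 0.4283)/0.0006875 = 3540 days.

3540 days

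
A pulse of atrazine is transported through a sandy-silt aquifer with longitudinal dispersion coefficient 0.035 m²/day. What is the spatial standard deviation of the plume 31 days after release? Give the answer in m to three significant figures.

Dispersive spreading gives a Gaussian with σ² = 2Dt; advection only shifts the center.
σ = √(2 × 0.035 × 31) = 1.47 m.

1.47 m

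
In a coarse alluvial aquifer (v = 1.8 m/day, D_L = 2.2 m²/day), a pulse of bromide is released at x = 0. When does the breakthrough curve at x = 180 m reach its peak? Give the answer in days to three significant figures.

99.3 days

For the 1D instantaneous-source solution, setting ∂C/∂t = 0 at fixed x gives v²t² + 2Dt − x² = 0, so t = (√(D² + v²x²) − D)/v².
√(D² + v²x²) = √(2.2² + 1.8² × 180²) = 324.0; v² = 3.24.
t = (324.0 − 2.2)/3.24 = 99.3 days (vs. the pure-advection estimate x/v = 100 d).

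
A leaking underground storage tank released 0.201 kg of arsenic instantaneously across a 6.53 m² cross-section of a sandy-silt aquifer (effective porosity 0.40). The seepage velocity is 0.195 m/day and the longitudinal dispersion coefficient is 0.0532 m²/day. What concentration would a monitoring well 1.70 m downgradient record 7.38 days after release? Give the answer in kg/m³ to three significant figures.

For an instantaneous plane source, C(x,t) = M/(n_e·A·√(4πDt)) · exp(−(x−vt)²/(4Dt)), with n_e·A the pore (flow) area.
Plume center vt = 0.195 × 7.38 = 1.4391 m, so the well at 1.70 m is 0.2609 m downgradient of the peak.
√(4πDt) = 2.221 m, giving peak height M/(n_e·A·√(4πDt)) = 0.201/(0.40 × 6.53 × 2.221) = 0.03465 kg/m³.
(x−vt)²/(4Dt) = (0.2609)²/(4 × 0.0532 × 7.38) = 0.04334; exp(−0.04334) = 0.9576.
C = 0.03465 × 0.9576 = 0.0332 kg/m³.

0.0332 kg/m³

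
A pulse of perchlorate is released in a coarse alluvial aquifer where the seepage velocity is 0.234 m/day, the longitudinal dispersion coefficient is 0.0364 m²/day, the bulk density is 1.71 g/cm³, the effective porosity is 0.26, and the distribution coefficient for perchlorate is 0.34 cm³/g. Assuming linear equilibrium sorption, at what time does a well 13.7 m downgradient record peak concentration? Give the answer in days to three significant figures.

187 days

Retardation factor R = 1 + ρ_b·K_d/n = 1 + 1.71 × 0.34/0.26 = 3.236.
Sorption retards both mechanisms: v_R = v/R = 0.07231 m/day, D_R = D/R = 0.01125 m²/day.
Peak time from v_R²t² + 2D_R t − x² = 0: t = (√(D_R² + v_R²x²) − D_R)/v_R².
√(D_R² + v_R²x²) = √(0.01125² + 0.07231² × 13.7²) = 0.9907; v_R² = 0.005229.
t = (0.9907 − 0.01125)/0.005229 = 187 days.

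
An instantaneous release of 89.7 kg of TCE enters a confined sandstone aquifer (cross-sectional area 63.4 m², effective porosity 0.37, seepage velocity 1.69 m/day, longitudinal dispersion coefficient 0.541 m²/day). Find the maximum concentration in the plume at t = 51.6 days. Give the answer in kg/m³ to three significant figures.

The peak of an instantaneous 1D plume sits at x = vt; there the Gaussian factor is 1 and C_max = M/(n_e·A·√(4πDt)), where n_e·A is the pore area the mass is dissolved in.
√(4πDt) = √(4π × 0.541 × 51.6) = 18.73 m, so C_max = 89.7/(0.37 × 63.4 × 18.73) = 0.204 kg/m³.

0.204 kg/m³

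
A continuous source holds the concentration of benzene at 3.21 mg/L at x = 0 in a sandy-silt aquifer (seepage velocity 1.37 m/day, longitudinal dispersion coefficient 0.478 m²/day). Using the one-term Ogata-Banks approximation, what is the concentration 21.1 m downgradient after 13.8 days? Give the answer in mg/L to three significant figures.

0.876 mg/L

For a continuous step input, C/C₀ ≈ ½·erfc((x−vt)/(2√(Dt))).
vt = 1.37 × 13.8 = 18.906 m and 2√(Dt) = 2√(0.478 × 13.8) = 5.137 m.
Argument (x−vt)/(2√(Dt)) = (21.1 − 18.906)/5.137 = 0.4271; ½·erfc(0.4271) = 0.2729.
C = 3.21 × 0.2729 = 0.876 mg/L.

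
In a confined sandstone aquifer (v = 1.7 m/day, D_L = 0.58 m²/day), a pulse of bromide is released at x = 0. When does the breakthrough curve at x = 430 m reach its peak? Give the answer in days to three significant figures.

For the 1D instantaneous-source solution, setting ∂C/∂t = 0 at fixed x gives v²t² + 2Dt − x² = 0, so t = (√(D² + v²x²) − D)/v².
√(D² + v²x²) = √(0.58² + 1.7² × 430²) = 731.0; v² = 2.89.
t = (731.0 − 0.58)/2.89 = 253 days (vs. the pure-advection estimate x/v = 253 d).

253 days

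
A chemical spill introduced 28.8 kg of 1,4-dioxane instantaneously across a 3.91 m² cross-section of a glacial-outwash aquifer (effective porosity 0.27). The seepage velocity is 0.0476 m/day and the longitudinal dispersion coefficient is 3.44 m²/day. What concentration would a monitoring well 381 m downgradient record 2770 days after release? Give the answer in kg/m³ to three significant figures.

0.0155 kg/m³

For an instantaneous plane source, C(x,t) = M/(n_e·A·√(4πDt)) · exp(−(x−vt)²/(4Dt)), with n_e·A the pore (flow) area.
Plume center vt = 0.0476 × 2770 = 131.852 m, so the well at 381 m is 249.148 m downgradient of the peak.
√(4πDt) = 346.0 m, giving peak height M/(n_e·A·√(4πDt)) = 28.8/(0.27 × 3.91 × 346.0) = 0.07885 kg/m³.
(x−vt)²/(4Dt) = (249.148)²/(4 × 3.44 × 2770) = 1.629; exp(−1.629) = 0.1961.
C = 0.07885 × 0.1961 = 0.0155 kg/m³.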